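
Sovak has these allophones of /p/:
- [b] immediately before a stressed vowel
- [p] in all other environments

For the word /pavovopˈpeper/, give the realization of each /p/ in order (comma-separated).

[p], [p], [b], [p]

Occurrence 1 (position 1): no conditioning environment matches → elsewhere allophone [p].
Occurrence 2 (position 7): no conditioning environment matches → elsewhere allophone [p].
Occurrence 3 (position 8): immediately before a stressed vowel → [b].
Occurrence 4 (position 10): no conditioning environment matches → elsewhere allophone [p].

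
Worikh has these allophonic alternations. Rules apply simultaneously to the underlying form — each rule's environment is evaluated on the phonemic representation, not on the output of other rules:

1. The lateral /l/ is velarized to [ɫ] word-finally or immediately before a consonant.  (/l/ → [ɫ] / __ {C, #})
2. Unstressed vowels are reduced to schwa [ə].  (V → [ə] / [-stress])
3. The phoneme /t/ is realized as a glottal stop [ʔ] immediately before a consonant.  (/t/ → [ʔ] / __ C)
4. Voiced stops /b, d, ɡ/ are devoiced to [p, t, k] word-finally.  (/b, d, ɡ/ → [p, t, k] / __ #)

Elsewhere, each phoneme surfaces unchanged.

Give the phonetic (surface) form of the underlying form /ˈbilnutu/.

/b/ — word-initial; rule 4 does not apply here → [b].
/i/ (between /b/ and /l/) fails the environment for rule 2, so it stays [i].
/l/ (between /i/ and /n/): word-finally or immediately before a consonant, so rule 1 applies → [ɫ].
/u/ (between /n/ and /t/): in an unstressed syllable, so rule 2 applies → [ə].
/t/ (between /u/ and /u/): rule 3 targets it, but not immediately before a consonant → unchanged [t].
/u/ (word-final) occurs in an unstressed syllable → [ə] by rule 2.

[ˈbiɫnətə]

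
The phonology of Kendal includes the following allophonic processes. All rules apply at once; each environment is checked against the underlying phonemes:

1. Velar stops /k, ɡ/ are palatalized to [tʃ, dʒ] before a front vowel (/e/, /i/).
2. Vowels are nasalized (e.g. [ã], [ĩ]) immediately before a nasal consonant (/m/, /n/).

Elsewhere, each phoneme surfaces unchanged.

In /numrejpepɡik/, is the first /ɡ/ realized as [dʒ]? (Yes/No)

/ɡ/ — between /p/ and /i/, before a front vowel — surfaces as [dʒ] (rule 1).
The actual realization is [dʒ], which matches [dʒ].

Yes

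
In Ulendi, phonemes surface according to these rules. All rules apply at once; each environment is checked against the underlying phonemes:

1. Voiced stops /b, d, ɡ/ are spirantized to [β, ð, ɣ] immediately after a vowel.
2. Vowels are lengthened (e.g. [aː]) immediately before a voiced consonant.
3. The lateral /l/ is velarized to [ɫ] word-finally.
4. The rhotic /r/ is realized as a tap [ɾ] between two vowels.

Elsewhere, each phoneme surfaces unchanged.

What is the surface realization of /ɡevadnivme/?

/ɡ/ — word-initial; rule 1 does not apply here → [ɡ].
/e/ (between /ɡ/ and /v/): before a voiced consonant, so rule 2 applies → [eː].
/v/ stays [v].
/a/ meets the environment for rule 2 (before a voiced consonant) → [aː].
/d/ — between /a/ and /n/, immediately after a vowel — surfaces as [ð] (rule 1).
/n/ (between /d/ and /i/): no rule targets it → [n].
Rule 2 applies to /i/ (between /n/ and /v/: before a voiced consonant) → [iː].
/v/ (between /i/ and /m/) is unaffected → [v].
/m/ stays [m].
/e/ (word-final) fails the environment for rule 2, so it stays [e].

[ɡeːvaːðniːvme]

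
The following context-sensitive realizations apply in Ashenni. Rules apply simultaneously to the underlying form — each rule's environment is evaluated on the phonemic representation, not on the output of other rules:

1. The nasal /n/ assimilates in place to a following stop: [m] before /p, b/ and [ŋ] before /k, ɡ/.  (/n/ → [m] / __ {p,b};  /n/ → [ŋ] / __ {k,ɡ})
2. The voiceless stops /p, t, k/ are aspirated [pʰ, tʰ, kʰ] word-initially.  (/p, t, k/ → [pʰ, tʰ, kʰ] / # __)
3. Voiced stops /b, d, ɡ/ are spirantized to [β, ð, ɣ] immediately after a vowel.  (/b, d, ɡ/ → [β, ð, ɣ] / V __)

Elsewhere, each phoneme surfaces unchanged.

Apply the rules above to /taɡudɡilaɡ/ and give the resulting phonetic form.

/t/ (word-initial): word-initially, so rule 2 applies → [tʰ].
/a/ (between /t/ and /ɡ/): no rule targets it → [a].
/ɡ/ (between /a/ and /u/) occurs immediately after a vowel → [ɣ] by rule 3.
/u/ stays [u].
/d/ meets the environment for rule 3 (immediately after a vowel) → [ð].
/ɡ/ — between /d/ and /i/; rule 3 does not apply here → [ɡ].
/i/ (between /ɡ/ and /l/): no rule targets it → [i].
/l/ stays [l].
/a/ (between /l/ and /ɡ/) is unaffected → [a].
Rule 3 applies to /ɡ/ (word-final: immediately after a vowel) → [ɣ].

[tʰaɣuðɡilaɣ]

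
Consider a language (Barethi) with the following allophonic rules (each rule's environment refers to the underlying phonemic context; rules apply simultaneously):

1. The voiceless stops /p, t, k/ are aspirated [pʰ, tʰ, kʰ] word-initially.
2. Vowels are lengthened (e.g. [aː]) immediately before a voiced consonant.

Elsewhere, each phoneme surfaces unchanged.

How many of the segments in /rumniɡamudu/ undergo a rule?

4

Segments that undergo a rule: /u/ → [uː] (rule 2); /i/ → [iː] (rule 2); /a/ → [aː] (rule 2); /u/ → [uː] (rule 2).
All other segments surface unchanged.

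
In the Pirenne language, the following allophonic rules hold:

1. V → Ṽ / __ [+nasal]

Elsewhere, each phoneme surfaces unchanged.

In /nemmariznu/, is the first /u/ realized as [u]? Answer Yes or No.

/u/ (word-final) is in the target of rule 1 but the environment (before a nasal consonant) is not met → [u].
The actual realization is [u], which matches [u].

Yes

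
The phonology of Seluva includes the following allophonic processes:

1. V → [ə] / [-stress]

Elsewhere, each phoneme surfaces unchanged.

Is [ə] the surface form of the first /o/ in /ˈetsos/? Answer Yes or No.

/o/ (between /s/ and /s/): in an unstressed syllable, so rule 1 applies → [ə].
The actual realization is [ə], which matches [ə].

Yes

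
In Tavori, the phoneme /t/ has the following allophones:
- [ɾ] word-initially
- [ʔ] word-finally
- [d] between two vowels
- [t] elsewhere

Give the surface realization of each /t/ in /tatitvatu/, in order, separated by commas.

Occurrence 1 (position 1): word-initially → [ɾ].
Occurrence 2 (position 3): between two vowels → [d].
Occurrence 3 (position 5): no conditioning environment matches → elsewhere allophone [t].
Occurrence 4 (position 8): between two vowels → [d].

[ɾ], [d], [t], [d]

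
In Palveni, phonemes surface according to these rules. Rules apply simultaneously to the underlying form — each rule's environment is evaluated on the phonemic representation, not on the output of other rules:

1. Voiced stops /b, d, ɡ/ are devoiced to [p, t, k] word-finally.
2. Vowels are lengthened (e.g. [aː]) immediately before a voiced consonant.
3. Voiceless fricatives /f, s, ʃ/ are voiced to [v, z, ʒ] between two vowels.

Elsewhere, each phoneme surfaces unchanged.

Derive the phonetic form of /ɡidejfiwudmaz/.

/ɡ/ — word-initial; rule 1 does not apply here → [ɡ].
/i/ (between /ɡ/ and /d/): before a voiced consonant, so rule 2 applies → [iː].
/d/ — between /i/ and /e/; rule 1 does not apply here → [d].
/e/ (between /d/ and /j/): before a voiced consonant, so rule 2 applies → [eː].
/j/ (between /e/ and /f/) is unaffected → [j].
/f/ (between /j/ and /i/) fails the environment for rule 3, so it stays [f].
Rule 2 applies to /i/ (between /f/ and /w/: before a voiced consonant) → [iː].
/w/ — not in any rule's target class → [w].
/u/ (between /w/ and /d/): before a voiced consonant, so rule 2 applies → [uː].
/d/ (between /u/ and /m/): rule 1 targets it, but not word-finally → unchanged [d].
/m/ (between /d/ and /a/): no rule targets it → [m].
/a/ (between /m/ and /z/) occurs before a voiced consonant → [aː] by rule 2.
/z/ — not in any rule's target class → [z].

[ɡiːdeːjfiːwuːdmaːz]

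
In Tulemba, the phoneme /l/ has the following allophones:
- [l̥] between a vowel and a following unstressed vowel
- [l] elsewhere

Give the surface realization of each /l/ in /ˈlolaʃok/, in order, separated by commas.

Occurrence 1 (position 1): no conditioning environment matches → elsewhere allophone [l].
Occurrence 2 (position 3): between a vowel and a following unstressed vowel → [l̥].

[l], [l̥]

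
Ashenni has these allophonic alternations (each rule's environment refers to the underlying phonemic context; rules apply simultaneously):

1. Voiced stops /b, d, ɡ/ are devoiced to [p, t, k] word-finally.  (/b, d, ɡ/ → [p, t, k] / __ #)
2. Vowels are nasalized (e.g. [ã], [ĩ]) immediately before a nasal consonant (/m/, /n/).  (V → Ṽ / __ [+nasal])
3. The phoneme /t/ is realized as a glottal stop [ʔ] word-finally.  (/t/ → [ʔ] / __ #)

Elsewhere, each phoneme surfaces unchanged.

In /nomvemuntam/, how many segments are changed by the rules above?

4

Segments that undergo a rule: /o/ → [õ] (rule 2); /e/ → [ẽ] (rule 2); /u/ → [ũ] (rule 2); /a/ → [ã] (rule 2).
All other segments surface unchanged.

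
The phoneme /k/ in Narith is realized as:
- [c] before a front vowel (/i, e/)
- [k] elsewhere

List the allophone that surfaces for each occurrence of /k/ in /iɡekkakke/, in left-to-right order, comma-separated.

[k], [k], [k], [c]

Occurrence 1 (position 4): no conditioning environment matches → elsewhere allophone [k].
Occurrence 2 (position 5): no conditioning environment matches → elsewhere allophone [k].
Occurrence 3 (position 7): no conditioning environment matches → elsewhere allophone [k].
Occurrence 4 (position 8): before a front vowel → [c].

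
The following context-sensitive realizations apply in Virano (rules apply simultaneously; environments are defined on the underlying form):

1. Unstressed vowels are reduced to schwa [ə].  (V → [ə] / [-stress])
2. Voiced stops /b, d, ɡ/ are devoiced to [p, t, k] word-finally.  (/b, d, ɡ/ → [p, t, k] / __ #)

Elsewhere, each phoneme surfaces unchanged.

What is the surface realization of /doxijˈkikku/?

[dəxəjˈkikkə]

/d/ (word-initial): rule 2 targets it, but not word-finally → unchanged [d].
Rule 1 applies to /o/ (between /d/ and /x/: in an unstressed syllable) → [ə].
/i/ (between /x/ and /j/): in an unstressed syllable, so rule 1 applies → [ə].
/i/ — between /k/ and /k/; rule 1 does not apply here → [i].
Rule 1 applies to /u/ (word-final: in an unstressed syllable) → [ə].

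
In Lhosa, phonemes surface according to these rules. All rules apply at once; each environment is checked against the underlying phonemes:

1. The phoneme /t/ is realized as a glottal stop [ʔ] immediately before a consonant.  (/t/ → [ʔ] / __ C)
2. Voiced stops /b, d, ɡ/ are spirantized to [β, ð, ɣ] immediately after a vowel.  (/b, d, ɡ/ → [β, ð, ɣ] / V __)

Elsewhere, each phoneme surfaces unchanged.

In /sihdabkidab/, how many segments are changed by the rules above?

3

Segments that undergo a rule: /b/ → [β] (rule 2); /d/ → [ð] (rule 2); /b/ → [β] (rule 2).
All other segments surface unchanged.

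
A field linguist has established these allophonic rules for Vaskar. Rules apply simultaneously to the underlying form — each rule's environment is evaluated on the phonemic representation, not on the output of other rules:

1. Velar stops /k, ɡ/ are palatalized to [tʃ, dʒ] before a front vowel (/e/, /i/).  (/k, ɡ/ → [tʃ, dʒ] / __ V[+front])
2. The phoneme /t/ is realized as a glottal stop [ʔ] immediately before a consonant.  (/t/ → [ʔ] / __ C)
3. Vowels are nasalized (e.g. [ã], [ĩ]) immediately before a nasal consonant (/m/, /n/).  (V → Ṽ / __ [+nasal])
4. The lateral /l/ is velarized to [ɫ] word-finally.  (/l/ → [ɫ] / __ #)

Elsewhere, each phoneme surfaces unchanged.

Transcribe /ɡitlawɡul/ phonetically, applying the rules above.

/ɡ/ — word-initial, before a front vowel — surfaces as [dʒ] (rule 1).
/i/ (between /ɡ/ and /t/): rule 3 targets it, but not before a nasal consonant → unchanged [i].
Rule 2 applies to /t/ (between /i/ and /l/: immediately before a consonant) → [ʔ].
/l/ (between /t/ and /a/) is in the target of rule 4 but the environment (word-finally) is not met → [l].
/a/ (between /l/ and /w/): rule 3 targets it, but not before a nasal consonant → unchanged [a].
/w/ (between /a/ and /ɡ/): no rule targets it → [w].
/ɡ/ (between /w/ and /u/): rule 1 targets it, but not before a front vowel → unchanged [ɡ].
/u/ — between /ɡ/ and /l/; rule 3 does not apply here → [u].
/l/ (word-final): word-finally, so rule 4 applies → [ɫ].

[dʒiʔlawɡuɫ]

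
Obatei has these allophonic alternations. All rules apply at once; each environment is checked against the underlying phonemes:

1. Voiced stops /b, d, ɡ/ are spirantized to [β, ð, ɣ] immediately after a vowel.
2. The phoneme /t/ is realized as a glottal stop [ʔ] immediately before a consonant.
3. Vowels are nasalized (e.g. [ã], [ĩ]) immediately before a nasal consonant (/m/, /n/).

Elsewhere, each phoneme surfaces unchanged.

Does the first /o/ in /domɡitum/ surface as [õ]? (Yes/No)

Yes

/o/ meets the environment for rule 3 (before a nasal consonant) → [õ].
The actual realization is [õ], which matches [õ].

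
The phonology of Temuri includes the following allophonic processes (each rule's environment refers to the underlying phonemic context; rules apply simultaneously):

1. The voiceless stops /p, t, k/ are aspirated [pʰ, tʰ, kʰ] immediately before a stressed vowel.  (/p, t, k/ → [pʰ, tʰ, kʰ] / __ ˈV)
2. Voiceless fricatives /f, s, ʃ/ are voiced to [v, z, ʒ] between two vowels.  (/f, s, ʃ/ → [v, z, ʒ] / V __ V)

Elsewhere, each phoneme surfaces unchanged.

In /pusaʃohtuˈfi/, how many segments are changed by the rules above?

Segments that undergo a rule: /s/ → [z] (rule 2); /ʃ/ → [ʒ] (rule 2); /f/ → [v] (rule 2).
All other segments surface unchanged.

3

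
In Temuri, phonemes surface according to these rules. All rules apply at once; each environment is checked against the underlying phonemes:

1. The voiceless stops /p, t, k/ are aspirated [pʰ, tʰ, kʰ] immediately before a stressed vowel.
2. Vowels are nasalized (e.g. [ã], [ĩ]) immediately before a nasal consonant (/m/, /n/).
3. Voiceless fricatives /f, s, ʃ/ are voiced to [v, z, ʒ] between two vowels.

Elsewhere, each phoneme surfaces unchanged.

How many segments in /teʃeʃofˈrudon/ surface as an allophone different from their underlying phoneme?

Segments that undergo a rule: /ʃ/ → [ʒ] (rule 3); /ʃ/ → [ʒ] (rule 3); /o/ → [õ] (rule 2).
All other segments surface unchanged.

3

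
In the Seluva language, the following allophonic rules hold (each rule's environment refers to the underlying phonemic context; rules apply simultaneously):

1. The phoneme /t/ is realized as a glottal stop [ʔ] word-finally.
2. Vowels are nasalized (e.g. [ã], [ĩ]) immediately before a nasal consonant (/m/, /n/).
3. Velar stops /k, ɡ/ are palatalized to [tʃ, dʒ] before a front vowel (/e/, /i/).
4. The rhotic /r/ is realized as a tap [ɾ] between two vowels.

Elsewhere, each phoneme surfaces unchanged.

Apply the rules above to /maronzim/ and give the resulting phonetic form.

[maɾõnzĩm]

/m/ — not in any rule's target class → [m].
/a/ (between /m/ and /r/) is in the target of rule 2 but the environment (before a nasal consonant) is not met → [a].
/r/ meets the environment for rule 4 (between two vowels) → [ɾ].
Rule 2 applies to /o/ (between /r/ and /n/: before a nasal consonant) → [õ].
/n/ (between /o/ and /z/): no rule targets it → [n].
/z/ stays [z].
Rule 2 applies to /i/ (between /z/ and /m/: before a nasal consonant) → [ĩ].
/m/ (word-final): no rule targets it → [m].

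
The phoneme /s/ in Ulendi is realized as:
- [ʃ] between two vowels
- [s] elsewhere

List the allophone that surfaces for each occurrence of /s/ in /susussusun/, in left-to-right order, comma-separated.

[s], [ʃ], [s], [s], [ʃ]

Occurrence 1 (position 1): no conditioning environment matches → elsewhere allophone [s].
Occurrence 2 (position 3): between two vowels → [ʃ].
Occurrence 3 (position 5): no conditioning environment matches → elsewhere allophone [s].
Occurrence 4 (position 6): no conditioning environment matches → elsewhere allophone [s].
Occurrence 5 (position 8): between two vowels → [ʃ].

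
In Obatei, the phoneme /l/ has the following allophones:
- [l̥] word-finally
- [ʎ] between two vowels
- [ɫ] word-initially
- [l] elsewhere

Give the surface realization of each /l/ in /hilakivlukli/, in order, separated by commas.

[ʎ], [l], [l]

Occurrence 1 (position 3): between two vowels → [ʎ].
Occurrence 2 (position 8): no conditioning environment matches → elsewhere allophone [l].
Occurrence 3 (position 11): no conditioning environment matches → elsewhere allophone [l].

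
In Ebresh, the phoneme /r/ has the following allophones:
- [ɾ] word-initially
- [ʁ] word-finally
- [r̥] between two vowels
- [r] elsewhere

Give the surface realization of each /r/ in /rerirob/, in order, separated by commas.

Occurrence 1 (position 1): word-initially → [ɾ].
Occurrence 2 (position 3): between two vowels → [r̥].
Occurrence 3 (position 5): between two vowels → [r̥].

[ɾ], [r̥], [r̥]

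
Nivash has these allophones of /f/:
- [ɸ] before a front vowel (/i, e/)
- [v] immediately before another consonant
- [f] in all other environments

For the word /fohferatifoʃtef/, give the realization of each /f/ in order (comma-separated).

Occurrence 1 (position 1): no conditioning environment matches → elsewhere allophone [f].
Occurrence 2 (position 4): before a front vowel (/i, e/) → [ɸ].
Occurrence 3 (position 10): no conditioning environment matches → elsewhere allophone [f].
Occurrence 4 (position 15): no conditioning environment matches → elsewhere allophone [f].

[f], [ɸ], [f], [f]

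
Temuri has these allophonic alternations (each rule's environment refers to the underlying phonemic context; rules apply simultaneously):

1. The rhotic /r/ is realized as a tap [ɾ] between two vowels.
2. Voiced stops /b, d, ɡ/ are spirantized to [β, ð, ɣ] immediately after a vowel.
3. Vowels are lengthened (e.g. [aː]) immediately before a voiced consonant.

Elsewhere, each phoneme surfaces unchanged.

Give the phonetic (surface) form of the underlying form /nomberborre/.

[noːmbeːrboːrre]

/n/ (word-initial): no rule targets it → [n].
Rule 3 applies to /o/ (between /n/ and /m/: before a voiced consonant) → [oː].
/m/ stays [m].
/b/ (between /m/ and /e/) is in the target of rule 2 but the environment (immediately after a vowel) is not met → [b].
/e/ meets the environment for rule 3 (before a voiced consonant) → [eː].
/r/ — between /e/ and /b/; rule 1 does not apply here → [r].
/b/ — between /r/ and /o/; rule 2 does not apply here → [b].
/o/ — between /b/ and /r/, before a voiced consonant — surfaces as [oː] (rule 3).
/r/ (between /o/ and /r/): rule 1 targets it, but not between two vowels → unchanged [r].
/r/ (between /r/ and /e/) fails the environment for rule 1, so it stays [r].
/e/ (word-final): rule 3 targets it, but not before a voiced consonant → unchanged [e].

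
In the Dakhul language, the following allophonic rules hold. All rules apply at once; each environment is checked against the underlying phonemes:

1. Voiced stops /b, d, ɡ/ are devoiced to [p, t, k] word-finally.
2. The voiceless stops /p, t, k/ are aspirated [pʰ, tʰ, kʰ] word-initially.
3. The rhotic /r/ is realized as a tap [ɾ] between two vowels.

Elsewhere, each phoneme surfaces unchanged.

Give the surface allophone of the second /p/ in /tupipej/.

/p/ (between /i/ and /e/) is in the target of rule 2 but the environment (word-initially) is not met → [p].

[p]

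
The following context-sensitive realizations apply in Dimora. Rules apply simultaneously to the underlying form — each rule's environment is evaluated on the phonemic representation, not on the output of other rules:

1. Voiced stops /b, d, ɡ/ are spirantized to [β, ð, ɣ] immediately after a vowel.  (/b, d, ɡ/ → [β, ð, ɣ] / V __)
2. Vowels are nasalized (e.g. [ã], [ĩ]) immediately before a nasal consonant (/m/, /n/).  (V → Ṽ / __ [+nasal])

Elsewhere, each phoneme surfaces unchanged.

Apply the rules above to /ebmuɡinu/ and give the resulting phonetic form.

[eβmuɣĩnu]

/e/ (word-initial) is in the target of rule 2 but the environment (before a nasal consonant) is not met → [e].
/b/ — between /e/ and /m/, immediately after a vowel — surfaces as [β] (rule 1).
/u/ (between /m/ and /ɡ/) is in the target of rule 2 but the environment (before a nasal consonant) is not met → [u].
/ɡ/ (between /u/ and /i/) occurs immediately after a vowel → [ɣ] by rule 1.
/i/ (between /ɡ/ and /n/) occurs before a nasal consonant → [ĩ] by rule 2.
/u/ — word-final; rule 2 does not apply here → [u].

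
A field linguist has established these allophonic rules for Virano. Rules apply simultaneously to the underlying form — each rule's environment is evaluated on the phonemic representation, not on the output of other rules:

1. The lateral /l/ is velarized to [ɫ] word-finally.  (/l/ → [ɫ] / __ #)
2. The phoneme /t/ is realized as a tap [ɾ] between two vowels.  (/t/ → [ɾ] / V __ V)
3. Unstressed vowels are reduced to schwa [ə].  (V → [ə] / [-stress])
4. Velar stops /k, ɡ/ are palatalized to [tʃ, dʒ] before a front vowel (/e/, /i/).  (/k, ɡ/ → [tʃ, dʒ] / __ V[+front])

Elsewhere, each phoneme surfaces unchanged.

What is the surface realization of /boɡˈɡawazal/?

/b/ — not in any rule's target class → [b].
/o/ (between /b/ and /ɡ/) occurs in an unstressed syllable → [ə] by rule 3.
/ɡ/ — between /o/ and /ɡ/; rule 4 does not apply here → [ɡ].
/ɡ/ (between /ɡ/ and /a/) is in the target of rule 4 but the environment (before a front vowel) is not met → [ɡ].
/a/ (between /ɡ/ and /w/) fails the environment for rule 3, so it stays [a].
/w/ — not in any rule's target class → [w].
/a/ — between /w/ and /z/, in an unstressed syllable — surfaces as [ə] (rule 3).
/z/ — not in any rule's target class → [z].
/a/ meets the environment for rule 3 (in an unstressed syllable) → [ə].
/l/ (word-final) occurs word-finally → [ɫ] by rule 1.

[bəɡˈɡawəzəɫ]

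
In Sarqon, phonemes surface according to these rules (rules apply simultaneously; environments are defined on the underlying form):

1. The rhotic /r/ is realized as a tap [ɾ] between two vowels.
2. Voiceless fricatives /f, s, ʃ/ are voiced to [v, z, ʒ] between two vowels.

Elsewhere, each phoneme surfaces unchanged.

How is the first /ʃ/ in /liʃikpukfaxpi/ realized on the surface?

[ʒ]

/ʃ/ (between /i/ and /i/) occurs between two vowels → [ʒ] by rule 2.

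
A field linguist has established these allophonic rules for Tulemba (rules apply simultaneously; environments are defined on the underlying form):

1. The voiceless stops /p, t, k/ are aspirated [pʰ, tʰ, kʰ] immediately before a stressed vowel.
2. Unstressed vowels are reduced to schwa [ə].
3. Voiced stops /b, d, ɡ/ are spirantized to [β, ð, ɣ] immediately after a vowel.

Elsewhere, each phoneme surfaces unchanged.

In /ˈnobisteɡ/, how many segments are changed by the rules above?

Segments that undergo a rule: /b/ → [β] (rule 3); /i/ → [ə] (rule 2); /e/ → [ə] (rule 2); /ɡ/ → [ɣ] (rule 3).
All other segments surface unchanged.

4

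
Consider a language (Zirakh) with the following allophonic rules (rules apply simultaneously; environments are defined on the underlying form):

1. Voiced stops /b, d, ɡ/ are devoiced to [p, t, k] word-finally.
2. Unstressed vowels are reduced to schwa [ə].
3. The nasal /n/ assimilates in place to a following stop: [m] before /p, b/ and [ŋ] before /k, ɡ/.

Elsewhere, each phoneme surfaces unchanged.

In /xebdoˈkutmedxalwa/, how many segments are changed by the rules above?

Segments that undergo a rule: /e/ → [ə] (rule 2); /o/ → [ə] (rule 2); /e/ → [ə] (rule 2); /a/ → [ə] (rule 2); /a/ → [ə] (rule 2).
All other segments surface unchanged.

5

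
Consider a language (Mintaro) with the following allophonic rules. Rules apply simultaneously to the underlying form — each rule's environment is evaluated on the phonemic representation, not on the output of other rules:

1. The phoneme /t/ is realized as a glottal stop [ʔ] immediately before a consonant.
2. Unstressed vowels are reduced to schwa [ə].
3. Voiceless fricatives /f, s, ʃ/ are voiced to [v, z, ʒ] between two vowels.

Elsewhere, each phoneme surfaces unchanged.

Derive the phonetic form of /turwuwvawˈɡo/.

/t/ — word-initial; rule 1 does not apply here → [t].
/u/ — between /t/ and /r/, in an unstressed syllable — surfaces as [ə] (rule 2).
/u/ (between /w/ and /w/): in an unstressed syllable, so rule 2 applies → [ə].
/a/ (between /v/ and /w/): in an unstressed syllable, so rule 2 applies → [ə].
/o/ (word-final): rule 2 targets it, but not in an unstressed syllable → unchanged [o].

[tərwəwvəwˈɡo]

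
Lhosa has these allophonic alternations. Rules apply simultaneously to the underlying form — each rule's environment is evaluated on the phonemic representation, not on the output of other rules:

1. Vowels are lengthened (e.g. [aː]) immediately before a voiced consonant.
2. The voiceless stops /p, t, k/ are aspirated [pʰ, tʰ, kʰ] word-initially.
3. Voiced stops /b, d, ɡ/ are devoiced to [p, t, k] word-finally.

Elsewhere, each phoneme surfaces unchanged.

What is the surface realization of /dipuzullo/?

[dipuːzuːllo]

/d/ (word-initial) is in the target of rule 3 but the environment (word-finally) is not met → [d].
/i/ (between /d/ and /p/) fails the environment for rule 1, so it stays [i].
/p/ (between /i/ and /u/): rule 2 targets it, but not word-initially → unchanged [p].
/u/ (between /p/ and /z/): before a voiced consonant, so rule 1 applies → [uː].
/z/ (between /u/ and /u/): no rule targets it → [z].
/u/ (between /z/ and /l/) occurs before a voiced consonant → [uː] by rule 1.
/l/ stays [l].
/l/ (between /l/ and /o/): no rule targets it → [l].
/o/ (word-final) is in the target of rule 1 but the environment (before a voiced consonant) is not met → [o].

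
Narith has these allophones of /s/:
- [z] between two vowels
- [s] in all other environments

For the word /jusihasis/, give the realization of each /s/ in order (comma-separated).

[z], [z], [s]

Occurrence 1 (position 3): between two vowels → [z].
Occurrence 2 (position 7): between two vowels → [z].
Occurrence 3 (position 9): no conditioning environment matches → elsewhere allophone [s].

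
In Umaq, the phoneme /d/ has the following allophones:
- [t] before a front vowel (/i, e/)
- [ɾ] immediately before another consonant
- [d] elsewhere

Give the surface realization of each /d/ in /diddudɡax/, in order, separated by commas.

[t], [ɾ], [d], [ɾ]

Occurrence 1 (position 1): before a front vowel (/i, e/) → [t].
Occurrence 2 (position 3): immediately before another consonant → [ɾ].
Occurrence 3 (position 4): no conditioning environment matches → elsewhere allophone [d].
Occurrence 4 (position 6): immediately before another consonant → [ɾ].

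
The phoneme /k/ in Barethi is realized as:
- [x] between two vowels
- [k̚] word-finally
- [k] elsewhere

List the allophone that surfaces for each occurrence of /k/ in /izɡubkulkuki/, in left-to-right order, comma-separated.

[k], [k], [x]

Occurrence 1 (position 6): no conditioning environment matches → elsewhere allophone [k].
Occurrence 2 (position 9): no conditioning environment matches → elsewhere allophone [k].
Occurrence 3 (position 11): between two vowels → [x].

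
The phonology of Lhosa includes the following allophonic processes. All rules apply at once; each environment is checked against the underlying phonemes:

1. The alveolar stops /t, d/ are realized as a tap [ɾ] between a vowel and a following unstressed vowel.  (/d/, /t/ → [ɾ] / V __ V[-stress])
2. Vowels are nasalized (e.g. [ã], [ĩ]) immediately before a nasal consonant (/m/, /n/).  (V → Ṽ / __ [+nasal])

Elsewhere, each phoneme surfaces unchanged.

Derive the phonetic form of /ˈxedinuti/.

/x/ (word-initial) is unaffected → [x].
/e/ (between /x/ and /d/) fails the environment for rule 2, so it stays [e].
Rule 1 applies to /d/ (between /e/ and /i/: between a vowel and a following unstressed vowel) → [ɾ].
/i/ — between /d/ and /n/, before a nasal consonant — surfaces as [ĩ] (rule 2).
/n/ — not in any rule's target class → [n].
/u/ (between /n/ and /t/) fails the environment for rule 2, so it stays [u].
/t/ (between /u/ and /i/): between a vowel and a following unstressed vowel, so rule 1 applies → [ɾ].
/i/ (word-final): rule 2 targets it, but not before a nasal consonant → unchanged [i].

[ˈxeɾĩnuɾi]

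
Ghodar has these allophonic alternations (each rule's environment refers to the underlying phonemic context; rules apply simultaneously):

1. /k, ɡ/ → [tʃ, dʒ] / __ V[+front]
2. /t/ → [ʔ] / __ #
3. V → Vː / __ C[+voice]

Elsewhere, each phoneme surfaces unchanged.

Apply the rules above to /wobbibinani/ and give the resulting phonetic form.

[woːbbiːbiːnaːni]

/w/ (word-initial) is unaffected → [w].
Rule 3 applies to /o/ (between /w/ and /b/: before a voiced consonant) → [oː].
/b/ (between /o/ and /b/): no rule targets it → [b].
/b/ (between /b/ and /i/) is unaffected → [b].
Rule 3 applies to /i/ (between /b/ and /b/: before a voiced consonant) → [iː].
/b/ — not in any rule's target class → [b].
/i/ (between /b/ and /n/): before a voiced consonant, so rule 3 applies → [iː].
/n/ (between /i/ and /a/) is unaffected → [n].
/a/ meets the environment for rule 3 (before a voiced consonant) → [aː].
/n/ (between /a/ and /i/) is unaffected → [n].
/i/ (word-final) is in the target of rule 3 but the environment (before a voiced consonant) is not met → [i].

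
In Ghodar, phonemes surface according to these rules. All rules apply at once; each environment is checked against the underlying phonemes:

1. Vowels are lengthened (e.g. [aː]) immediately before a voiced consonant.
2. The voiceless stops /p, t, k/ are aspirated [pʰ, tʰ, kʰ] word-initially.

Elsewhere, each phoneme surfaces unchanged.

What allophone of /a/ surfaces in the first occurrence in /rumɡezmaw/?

/a/ meets the environment for rule 1 (before a voiced consonant) → [aː].

[aː]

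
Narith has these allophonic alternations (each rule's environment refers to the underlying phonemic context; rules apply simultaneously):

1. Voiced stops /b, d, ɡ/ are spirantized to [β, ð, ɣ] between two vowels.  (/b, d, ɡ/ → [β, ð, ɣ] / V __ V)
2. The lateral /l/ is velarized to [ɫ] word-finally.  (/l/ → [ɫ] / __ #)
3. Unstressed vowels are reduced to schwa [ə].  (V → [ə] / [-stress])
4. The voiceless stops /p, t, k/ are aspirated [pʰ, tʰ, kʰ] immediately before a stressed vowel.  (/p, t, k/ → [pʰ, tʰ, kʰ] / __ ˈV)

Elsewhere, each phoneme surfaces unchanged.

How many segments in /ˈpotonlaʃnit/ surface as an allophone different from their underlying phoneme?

4

Segments that undergo a rule: /p/ → [pʰ] (rule 4); /o/ → [ə] (rule 3); /a/ → [ə] (rule 3); /i/ → [ə] (rule 3).
All other segments surface unchanged.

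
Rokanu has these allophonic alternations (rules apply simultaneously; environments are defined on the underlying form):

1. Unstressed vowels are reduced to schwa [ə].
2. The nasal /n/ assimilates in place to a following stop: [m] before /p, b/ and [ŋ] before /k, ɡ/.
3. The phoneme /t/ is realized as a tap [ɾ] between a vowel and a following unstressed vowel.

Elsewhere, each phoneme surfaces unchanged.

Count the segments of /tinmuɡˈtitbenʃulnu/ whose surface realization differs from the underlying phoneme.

5

Segments that undergo a rule: /i/ → [ə] (rule 1); /u/ → [ə] (rule 1); /e/ → [ə] (rule 1); /u/ → [ə] (rule 1); /u/ → [ə] (rule 1).
All other segments surface unchanged.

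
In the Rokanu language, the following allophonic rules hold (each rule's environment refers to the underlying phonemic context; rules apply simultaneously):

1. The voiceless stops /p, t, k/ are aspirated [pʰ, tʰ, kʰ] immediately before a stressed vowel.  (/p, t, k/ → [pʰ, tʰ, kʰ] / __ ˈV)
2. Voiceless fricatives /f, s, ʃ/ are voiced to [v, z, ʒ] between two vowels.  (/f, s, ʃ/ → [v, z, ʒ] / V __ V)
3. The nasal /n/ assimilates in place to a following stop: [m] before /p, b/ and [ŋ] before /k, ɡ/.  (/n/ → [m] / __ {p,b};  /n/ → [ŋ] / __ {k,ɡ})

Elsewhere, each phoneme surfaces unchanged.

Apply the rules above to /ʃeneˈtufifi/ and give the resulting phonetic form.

[ʃeneˈtʰuvivi]

/ʃ/ (word-initial) is in the target of rule 2 but the environment (between two vowels) is not met → [ʃ].
/e/ (between /ʃ/ and /n/): no rule targets it → [e].
/n/ (between /e/ and /e/) is in the target of rule 3 but the environment (before a labial or velar stop) is not met → [n].
/e/ (between /n/ and /t/): no rule targets it → [e].
/t/ — between /e/ and /u/, immediately before a stressed vowel — surfaces as [tʰ] (rule 1).
/u/ (between /t/ and /f/) is unaffected → [u].
/f/ (between /u/ and /i/): between two vowels, so rule 2 applies → [v].
/i/ (between /f/ and /f/): no rule targets it → [i].
Rule 2 applies to /f/ (between /i/ and /i/: between two vowels) → [v].
/i/ — not in any rule's target class → [i].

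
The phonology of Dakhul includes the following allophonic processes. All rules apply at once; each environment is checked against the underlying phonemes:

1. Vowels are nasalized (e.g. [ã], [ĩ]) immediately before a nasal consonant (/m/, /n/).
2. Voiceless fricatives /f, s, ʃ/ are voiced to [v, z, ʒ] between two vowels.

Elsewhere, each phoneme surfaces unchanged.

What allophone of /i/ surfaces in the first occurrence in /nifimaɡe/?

[i]

/i/ — between /n/ and /f/; rule 1 does not apply here → [i].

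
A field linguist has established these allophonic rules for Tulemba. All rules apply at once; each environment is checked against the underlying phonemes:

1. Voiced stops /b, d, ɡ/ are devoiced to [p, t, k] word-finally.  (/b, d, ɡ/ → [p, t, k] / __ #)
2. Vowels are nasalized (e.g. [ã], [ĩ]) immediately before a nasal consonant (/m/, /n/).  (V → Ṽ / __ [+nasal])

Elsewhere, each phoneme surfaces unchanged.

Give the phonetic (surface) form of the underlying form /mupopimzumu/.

/m/ — not in any rule's target class → [m].
/u/ (between /m/ and /p/) fails the environment for rule 2, so it stays [u].
/p/ (between /u/ and /o/): no rule targets it → [p].
/o/ — between /p/ and /p/; rule 2 does not apply here → [o].
/p/ (between /o/ and /i/): no rule targets it → [p].
/i/ (between /p/ and /m/): before a nasal consonant, so rule 2 applies → [ĩ].
/m/ stays [m].
/z/ — not in any rule's target class → [z].
/u/ (between /z/ and /m/) occurs before a nasal consonant → [ũ] by rule 2.
/m/ stays [m].
/u/ (word-final) fails the environment for rule 2, so it stays [u].

[mupopĩmzũmu]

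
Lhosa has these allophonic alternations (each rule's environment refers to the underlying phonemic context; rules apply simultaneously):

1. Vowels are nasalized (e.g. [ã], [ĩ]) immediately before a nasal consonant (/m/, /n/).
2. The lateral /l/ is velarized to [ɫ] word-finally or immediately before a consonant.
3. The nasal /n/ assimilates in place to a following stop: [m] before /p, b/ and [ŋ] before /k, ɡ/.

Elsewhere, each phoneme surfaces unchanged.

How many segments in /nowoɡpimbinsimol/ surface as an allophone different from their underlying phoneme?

Segments that undergo a rule: /i/ → [ĩ] (rule 1); /i/ → [ĩ] (rule 1); /i/ → [ĩ] (rule 1); /l/ → [ɫ] (rule 2).
All other segments surface unchanged.

4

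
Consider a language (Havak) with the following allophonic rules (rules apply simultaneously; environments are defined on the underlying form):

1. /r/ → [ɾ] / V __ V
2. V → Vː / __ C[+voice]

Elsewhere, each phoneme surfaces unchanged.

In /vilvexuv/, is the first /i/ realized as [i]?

/i/ — between /v/ and /l/, before a voiced consonant — surfaces as [iː] (rule 2).
The actual realization is [iː], not [i].

No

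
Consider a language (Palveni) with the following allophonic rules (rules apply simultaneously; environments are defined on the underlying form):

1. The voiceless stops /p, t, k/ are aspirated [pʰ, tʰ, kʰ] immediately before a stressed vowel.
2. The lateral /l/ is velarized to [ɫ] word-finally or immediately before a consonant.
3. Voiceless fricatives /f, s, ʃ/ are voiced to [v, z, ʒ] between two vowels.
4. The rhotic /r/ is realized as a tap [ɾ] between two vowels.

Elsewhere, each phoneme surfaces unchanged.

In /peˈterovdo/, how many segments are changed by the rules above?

Segments that undergo a rule: /t/ → [tʰ] (rule 1); /r/ → [ɾ] (rule 4).
All other segments surface unchanged.

2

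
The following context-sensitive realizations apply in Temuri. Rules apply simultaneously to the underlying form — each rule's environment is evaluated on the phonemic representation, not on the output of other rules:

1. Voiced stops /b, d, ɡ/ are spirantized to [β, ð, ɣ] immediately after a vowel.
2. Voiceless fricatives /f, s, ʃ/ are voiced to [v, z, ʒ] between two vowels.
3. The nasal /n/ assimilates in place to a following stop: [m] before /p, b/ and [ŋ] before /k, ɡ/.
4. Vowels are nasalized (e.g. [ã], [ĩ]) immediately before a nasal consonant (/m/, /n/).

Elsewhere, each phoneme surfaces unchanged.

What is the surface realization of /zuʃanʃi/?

[zuʒãnʃi]

/z/ — not in any rule's target class → [z].
/u/ (between /z/ and /ʃ/) fails the environment for rule 4, so it stays [u].
/ʃ/ — between /u/ and /a/, between two vowels — surfaces as [ʒ] (rule 2).
/a/ (between /ʃ/ and /n/): before a nasal consonant, so rule 4 applies → [ã].
/n/ (between /a/ and /ʃ/) fails the environment for rule 3, so it stays [n].
/ʃ/ (between /n/ and /i/): rule 2 targets it, but not between two vowels → unchanged [ʃ].
/i/ (word-final) is in the target of rule 4 but the environment (before a nasal consonant) is not met → [i].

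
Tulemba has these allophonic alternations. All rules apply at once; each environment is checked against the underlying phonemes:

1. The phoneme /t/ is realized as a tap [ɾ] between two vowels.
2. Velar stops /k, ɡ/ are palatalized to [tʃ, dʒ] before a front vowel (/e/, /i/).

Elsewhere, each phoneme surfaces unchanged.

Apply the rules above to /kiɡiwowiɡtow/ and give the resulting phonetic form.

/k/ (word-initial): before a front vowel, so rule 2 applies → [tʃ].
/ɡ/ meets the environment for rule 2 (before a front vowel) → [dʒ].
/ɡ/ (between /i/ and /t/): rule 2 targets it, but not before a front vowel → unchanged [ɡ].
/t/ (between /ɡ/ and /o/) is in the target of rule 1 but the environment (between two vowels) is not met → [t].

[tʃidʒiwowiɡtow]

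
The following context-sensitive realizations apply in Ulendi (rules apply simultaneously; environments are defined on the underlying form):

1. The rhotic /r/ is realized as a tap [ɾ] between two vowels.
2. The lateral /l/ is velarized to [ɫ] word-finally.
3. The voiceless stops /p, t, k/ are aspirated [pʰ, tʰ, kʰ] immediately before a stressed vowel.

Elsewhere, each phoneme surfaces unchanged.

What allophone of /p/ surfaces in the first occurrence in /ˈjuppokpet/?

/p/ — between /u/ and /p/; rule 3 does not apply here → [p].

[p]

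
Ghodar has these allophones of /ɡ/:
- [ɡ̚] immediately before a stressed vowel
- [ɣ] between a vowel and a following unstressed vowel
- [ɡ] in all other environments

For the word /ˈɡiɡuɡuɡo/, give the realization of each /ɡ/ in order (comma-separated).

Occurrence 1 (position 1): immediately before a stressed vowel → [ɡ̚].
Occurrence 2 (position 3): between a vowel and a following unstressed vowel → [ɣ].
Occurrence 3 (position 5): between a vowel and a following unstressed vowel → [ɣ].
Occurrence 4 (position 7): between a vowel and a following unstressed vowel → [ɣ].

[ɡ̚], [ɣ], [ɣ], [ɣ]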